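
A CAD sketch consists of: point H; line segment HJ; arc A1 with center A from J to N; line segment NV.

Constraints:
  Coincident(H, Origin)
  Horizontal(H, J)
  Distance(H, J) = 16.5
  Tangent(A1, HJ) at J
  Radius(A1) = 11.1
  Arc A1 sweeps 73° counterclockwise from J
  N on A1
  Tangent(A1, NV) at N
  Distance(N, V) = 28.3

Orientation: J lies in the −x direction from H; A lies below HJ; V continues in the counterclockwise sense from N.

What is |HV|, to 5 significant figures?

49.716

H is at the origin; HJ is horizontal with |HJ| = 16.5 and J on the −x side, so J = (-16.500, 0.0000). Since A1 is tangent to HJ there, AJ ⟂ HJ, so A = J + (0, -11.1) = (-16.500, -11.100). On A1, J sits at bearing 90° from A; a 73° counterclockwise sweep puts N at bearing 163°, so N = A + 11.1·(cos 163°, sin 163°) = (-27.115, -7.8547). Tangency of A1 to NV means the radius AN is perpendicular to NV, so NV runs along (−sin 163°, cos 163°); with |NV| = 28.3, V = (-35.389, -34.918). Then |HV| = |V − H| = 49.716.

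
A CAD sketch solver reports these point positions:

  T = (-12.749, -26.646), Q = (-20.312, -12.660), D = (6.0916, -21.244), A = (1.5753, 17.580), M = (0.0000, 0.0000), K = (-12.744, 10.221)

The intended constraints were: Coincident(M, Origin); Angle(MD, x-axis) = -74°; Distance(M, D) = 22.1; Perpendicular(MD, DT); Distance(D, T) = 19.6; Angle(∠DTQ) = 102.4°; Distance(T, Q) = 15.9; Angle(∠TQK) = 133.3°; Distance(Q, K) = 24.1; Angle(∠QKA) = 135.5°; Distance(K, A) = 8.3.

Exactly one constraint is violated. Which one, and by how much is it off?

Distance(K, A) = 8.3 — off by 7.80.

M = (0.00, 0.00) ✓; MD at -74.00° ✓; |MD| = 22.10 ✓; ∠(MD, DT) = 90.00° ✓; |DT| = 19.60 ✓; ∠DTQ = 102.4° ✓; |TQ| = 15.90 ✓; ∠TQK = 133.3° ✓; |QK| = 24.10 ✓; ∠QKA = 135.5° ✓; |KA| = 16.10 ✗.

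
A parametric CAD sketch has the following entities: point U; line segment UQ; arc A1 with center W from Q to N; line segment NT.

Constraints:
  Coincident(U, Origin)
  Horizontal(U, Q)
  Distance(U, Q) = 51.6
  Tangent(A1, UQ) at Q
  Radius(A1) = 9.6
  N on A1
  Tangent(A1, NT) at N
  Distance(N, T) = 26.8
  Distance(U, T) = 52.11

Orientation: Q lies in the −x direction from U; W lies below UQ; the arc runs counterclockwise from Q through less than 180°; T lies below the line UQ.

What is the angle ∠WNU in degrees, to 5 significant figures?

30.846°

Checks: ∠(WQ, QU) = 90.00° ✓; |WN| = 9.600 ✓; ∠(WN, NT) = 90.00° ✓; |NT| = 26.80 ✓; |UT| = 52.11 ✓.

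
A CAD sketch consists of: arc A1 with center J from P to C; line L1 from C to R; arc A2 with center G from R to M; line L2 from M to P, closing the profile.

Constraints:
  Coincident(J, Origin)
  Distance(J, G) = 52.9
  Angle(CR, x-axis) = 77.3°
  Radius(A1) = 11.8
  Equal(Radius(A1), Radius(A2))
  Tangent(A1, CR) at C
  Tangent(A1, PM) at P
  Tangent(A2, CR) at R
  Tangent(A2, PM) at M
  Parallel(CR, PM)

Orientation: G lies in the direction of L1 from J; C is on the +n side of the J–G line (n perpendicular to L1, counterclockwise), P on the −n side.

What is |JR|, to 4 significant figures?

54.20

The slot axis is L1's direction at 77.3°, so u = (cos 77.3°, sin 77.3°) = (0.2198, 0.9755) and n = (−sin 77.3°, cos 77.3°) = (-0.9755, 0.2198). J is at the origin and G lies 52.9 along u from J, so G = 52.9·u = (11.63, 51.61). Tangency of A1 to both parallel lines with radius 11.8 puts C and P at J ± 11.8·n: C = (-11.51, 2.594), P = (11.51, -2.594). Equal radii place R and M the same way about G: R = G + 11.8·n = (0.1186, 54.20), M = G − 11.8·n = (23.14, 49.01). Then |JR| = |R − J| = 54.20.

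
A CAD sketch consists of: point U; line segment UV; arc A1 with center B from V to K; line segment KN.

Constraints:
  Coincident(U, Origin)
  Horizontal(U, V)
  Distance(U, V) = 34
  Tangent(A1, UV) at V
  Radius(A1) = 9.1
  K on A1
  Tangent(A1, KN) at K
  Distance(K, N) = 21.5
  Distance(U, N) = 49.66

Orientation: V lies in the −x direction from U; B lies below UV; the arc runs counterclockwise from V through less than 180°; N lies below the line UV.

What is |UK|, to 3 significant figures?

44.3

U is at the origin; U and V share the same y with |UV| = 34.0 and V on the −x side, so V = (-34.0, 0.00). A1 meets UV tangentially, so BV is at right angles to UV, so B = V + (0, -9.1) = (-34.0, -9.10). Since BK ⟂ KN (tangency), |BN| = √(9.1² + 21.5²) = 23.3 regardless of where K sits on A1. So N lies on both circle(U, 49.66) and circle(B, 23.3); the below-UV intersection is N = (-37.9, -32.1). K is the foot of the tangent from N: K = (-42.9, -11.2).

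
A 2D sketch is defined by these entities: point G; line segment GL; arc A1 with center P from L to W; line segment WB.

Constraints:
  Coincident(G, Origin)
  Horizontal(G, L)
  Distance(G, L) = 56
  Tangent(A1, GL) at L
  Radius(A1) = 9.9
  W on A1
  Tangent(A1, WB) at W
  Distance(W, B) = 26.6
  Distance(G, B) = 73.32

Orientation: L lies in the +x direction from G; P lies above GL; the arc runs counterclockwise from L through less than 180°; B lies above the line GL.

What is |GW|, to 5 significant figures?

66.747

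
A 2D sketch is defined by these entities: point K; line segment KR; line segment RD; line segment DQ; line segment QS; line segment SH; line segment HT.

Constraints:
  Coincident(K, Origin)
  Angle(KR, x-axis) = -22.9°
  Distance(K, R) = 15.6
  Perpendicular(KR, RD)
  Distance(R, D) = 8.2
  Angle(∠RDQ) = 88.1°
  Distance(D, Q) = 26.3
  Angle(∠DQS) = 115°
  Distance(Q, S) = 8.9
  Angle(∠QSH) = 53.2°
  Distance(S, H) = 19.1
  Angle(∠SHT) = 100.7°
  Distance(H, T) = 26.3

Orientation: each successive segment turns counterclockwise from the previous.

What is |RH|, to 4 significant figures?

11.80

K is at the origin; KR runs at -22.9° with length 15.6, so R = (14.37, -6.070). The perpendicularity gives RD at right angles to KR, so RD runs at 67.10°; with |RD| = 8.2, D = (17.56, 1.483). ∠RDQ = 88.1° gives DQ at 159.0° from the x-axis; with |DQ| = 26.3, Q = (-6.992, 10.91). ∠DQS = 115.0° gives QS at -136.0° from the x-axis; with |QS| = 8.9, S = (-13.39, 4.726). ∠QSH = 53.2° gives SH at -9.200° from the x-axis; with |SH| = 19.1, H = (5.460, 1.672). Then |RH| = |H − R| = 11.80.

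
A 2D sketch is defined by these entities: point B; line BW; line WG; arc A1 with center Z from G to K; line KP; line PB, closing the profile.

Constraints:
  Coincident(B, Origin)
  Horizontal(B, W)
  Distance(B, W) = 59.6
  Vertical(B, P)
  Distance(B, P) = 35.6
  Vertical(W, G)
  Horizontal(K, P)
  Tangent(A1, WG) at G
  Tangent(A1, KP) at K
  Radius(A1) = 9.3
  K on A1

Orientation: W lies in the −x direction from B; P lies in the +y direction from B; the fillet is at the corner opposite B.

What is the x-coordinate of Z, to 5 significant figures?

-50.300

B is at the origin; B and W share the same y with |BW| = 59.6 and W on the −x side, so W = (-59.600, 0.0000). B and P share the same x with |BP| = 35.6 and P on the +y side, so P = (0.0000, 35.600). The virtual corner opposite B is at (-59.600, 35.600). Since A1 is tangent to WG there, ZG ⟂ WG and A1 meets KP tangentially, so ZK is at right angles to KP, with radius 9.3, so the center Z sits 9.3 in from both sides at Z = (-50.300, 26.300). So Z.x = -50.300.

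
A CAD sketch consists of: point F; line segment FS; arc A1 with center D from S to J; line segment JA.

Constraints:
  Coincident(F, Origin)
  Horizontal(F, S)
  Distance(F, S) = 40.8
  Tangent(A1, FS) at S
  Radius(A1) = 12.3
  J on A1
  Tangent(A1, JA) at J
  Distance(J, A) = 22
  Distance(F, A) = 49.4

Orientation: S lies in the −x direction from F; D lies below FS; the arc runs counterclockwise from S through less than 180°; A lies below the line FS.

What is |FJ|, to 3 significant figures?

53.7

Checks: ∠(DS, SF) = 90.00° ✓; |DS| = 12.30 ✓; |DJ| = 12.30 ✓; ∠(DJ, JA) = 90.00° ✓; |JA| = 22.00 ✓; |FA| = 49.40 ✓.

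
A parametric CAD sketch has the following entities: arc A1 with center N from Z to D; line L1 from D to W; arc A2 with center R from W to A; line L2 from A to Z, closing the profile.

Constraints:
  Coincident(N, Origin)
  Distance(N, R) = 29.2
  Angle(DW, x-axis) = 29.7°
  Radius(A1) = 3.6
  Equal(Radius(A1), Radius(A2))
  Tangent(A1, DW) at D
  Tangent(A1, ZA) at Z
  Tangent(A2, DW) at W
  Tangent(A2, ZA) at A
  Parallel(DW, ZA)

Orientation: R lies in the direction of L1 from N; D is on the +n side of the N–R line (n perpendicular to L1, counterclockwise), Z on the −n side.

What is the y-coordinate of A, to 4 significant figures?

11.34

Tangency of A1 to both parallel lines with radius 3.6 puts D and Z at N ± 3.6·n: D = (-1.784, 3.127), Z = (1.784, -3.127). Equal radii place W and A the same way about R: W = R + 3.6·n = (23.58, 17.59), A = R − 3.6·n = (27.15, 11.34). So A.y = 11.34.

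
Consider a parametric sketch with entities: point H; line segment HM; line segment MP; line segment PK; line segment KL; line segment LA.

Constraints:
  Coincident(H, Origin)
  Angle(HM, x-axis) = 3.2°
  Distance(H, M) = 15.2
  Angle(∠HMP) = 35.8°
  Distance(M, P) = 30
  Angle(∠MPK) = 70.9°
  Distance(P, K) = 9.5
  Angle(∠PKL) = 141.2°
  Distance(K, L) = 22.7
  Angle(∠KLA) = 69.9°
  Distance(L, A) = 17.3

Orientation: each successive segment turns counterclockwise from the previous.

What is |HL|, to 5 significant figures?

13.014

H is at the origin; HM runs at 3.2° with length 15.2, so M = (15.176, 0.84849). ∠HMP = 35.8° gives MP at 147.40° from the x-axis; with |MP| = 30.0, P = (-10.097, 17.012). ∠MPK = 70.9° gives PK at -103.50° from the x-axis; with |PK| = 9.5, K = (-12.315, 7.7741). ∠PKL = 141.2° gives KL at -64.700° from the x-axis; with |KL| = 22.7, L = (-2.6140, -12.749). Then |HL| = |L − H| = 13.014.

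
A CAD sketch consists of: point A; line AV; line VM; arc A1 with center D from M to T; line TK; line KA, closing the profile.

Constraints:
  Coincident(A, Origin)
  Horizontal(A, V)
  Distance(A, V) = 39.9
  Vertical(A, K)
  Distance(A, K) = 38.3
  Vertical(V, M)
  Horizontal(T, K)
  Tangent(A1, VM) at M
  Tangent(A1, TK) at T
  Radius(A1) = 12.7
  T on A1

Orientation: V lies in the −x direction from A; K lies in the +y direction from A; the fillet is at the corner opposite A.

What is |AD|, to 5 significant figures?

37.352

A is at the origin; AV is horizontal with |AV| = 39.9 and V on the −x side, so V = (-39.900, 0.0000). AK is vertical with |AK| = 38.3 and K on the +y side, so K = (0.0000, 38.300). The virtual corner opposite A is at (-39.900, 38.300). A1 meets VM tangentially, so DM is at right angles to VM and since A1 is tangent to TK there, DT ⟂ TK, with radius 12.7, so the center D sits 12.7 in from both sides at D = (-27.200, 25.600). Then |AD| = |D − A| = 37.352.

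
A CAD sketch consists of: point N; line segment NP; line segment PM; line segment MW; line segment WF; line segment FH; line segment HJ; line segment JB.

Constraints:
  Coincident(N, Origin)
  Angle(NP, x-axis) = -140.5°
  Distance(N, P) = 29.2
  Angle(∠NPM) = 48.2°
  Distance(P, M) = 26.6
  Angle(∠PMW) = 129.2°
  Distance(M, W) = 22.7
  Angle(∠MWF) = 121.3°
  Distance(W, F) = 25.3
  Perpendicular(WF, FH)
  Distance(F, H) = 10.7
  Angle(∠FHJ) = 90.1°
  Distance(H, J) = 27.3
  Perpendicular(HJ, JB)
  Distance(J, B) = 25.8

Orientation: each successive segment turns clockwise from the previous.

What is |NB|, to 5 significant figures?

36.372

N is at the origin; NP runs at -140.5° with length 29.2, so P = (-22.531, -18.573). ∠NPM = 48.2° gives PM at 87.700° from the x-axis; with |PM| = 26.6, M = (-21.464, 8.0051). ∠PMW = 129.2° gives MW at 36.900° from the x-axis; with |MW| = 22.7, W = (-3.3111, 21.635). ∠MWF = 121.3° gives WF at -21.800° from the x-axis; with |WF| = 25.3, F = (20.180, 12.239). The perpendicularity gives FH at right angles to WF, so FH runs at -111.80°; with |FH| = 10.7, H = (16.206, 2.3042). ∠FHJ = 90.1° gives HJ at 158.30° from the x-axis; with |HJ| = 27.3, J = (-9.1594, 12.398). HJ ⟂ JB, so JB runs at 68.300°; with |JB| = 25.8, B = (0.38011, 36.370). Then |NB| = |B − N| = 36.372.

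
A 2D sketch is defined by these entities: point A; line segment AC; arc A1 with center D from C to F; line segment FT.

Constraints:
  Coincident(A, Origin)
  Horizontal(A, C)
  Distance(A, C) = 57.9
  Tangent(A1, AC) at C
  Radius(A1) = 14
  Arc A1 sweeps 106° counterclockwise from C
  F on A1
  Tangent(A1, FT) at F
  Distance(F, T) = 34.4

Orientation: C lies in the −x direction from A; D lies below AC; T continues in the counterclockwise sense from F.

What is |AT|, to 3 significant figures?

80.1

On A1, C sits at bearing 90° from D; a 106° counterclockwise sweep puts F at bearing 196°, so F = D + 14.0·(cos 196°, sin 196°) = (-71.4, -17.9). Since A1 is tangent to FT there, DF ⟂ FT, so FT runs along (−sin 196°, cos 196°); with |FT| = 34.4, T = (-61.9, -50.9). Then |AT| = |T − A| = 80.1.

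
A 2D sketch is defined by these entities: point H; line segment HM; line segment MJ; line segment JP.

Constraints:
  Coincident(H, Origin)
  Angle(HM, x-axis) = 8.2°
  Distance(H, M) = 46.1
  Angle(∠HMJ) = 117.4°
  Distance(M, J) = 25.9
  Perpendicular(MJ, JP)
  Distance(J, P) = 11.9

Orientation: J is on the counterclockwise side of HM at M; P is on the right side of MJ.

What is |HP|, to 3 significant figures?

70.8

∠HMJ = 117.4°, so MJ runs at 8.2° + (180° − 117.4°) = 70.8° from the x-axis; with |MJ| = 25.9, J = M + 25.9·(cos 70.8°, sin 70.8°) = (54.1, 31.0). MJ ⟂ JP; with |JP| = 11.9 on the right of MJ, P = J + 11.9·(0.944, -0.329) = (65.4, 27.1). Then |HP| = |P − H| = 70.8.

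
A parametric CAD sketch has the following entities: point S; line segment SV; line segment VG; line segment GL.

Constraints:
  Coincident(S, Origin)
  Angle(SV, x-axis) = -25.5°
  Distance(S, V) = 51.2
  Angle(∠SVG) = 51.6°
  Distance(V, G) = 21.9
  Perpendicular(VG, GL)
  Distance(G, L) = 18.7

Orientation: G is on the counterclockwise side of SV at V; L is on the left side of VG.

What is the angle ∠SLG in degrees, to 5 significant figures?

155.19°

∠SVG = 51.6°, so VG runs at -25.5° + (180° − 51.6°) = 102.90° from the x-axis; with |VG| = 21.9, G = V + 21.9·(cos 102.90°, sin 102.90°) = (41.323, -0.69490). VG is perpendicular to GL; with |GL| = 18.7 on the left of VG, L = G + 18.7·(-0.97476, -0.22325) = (23.095, -4.8697). Then cos ∠SLG = LS·LG / (|LS||LG|), giving 155.19°.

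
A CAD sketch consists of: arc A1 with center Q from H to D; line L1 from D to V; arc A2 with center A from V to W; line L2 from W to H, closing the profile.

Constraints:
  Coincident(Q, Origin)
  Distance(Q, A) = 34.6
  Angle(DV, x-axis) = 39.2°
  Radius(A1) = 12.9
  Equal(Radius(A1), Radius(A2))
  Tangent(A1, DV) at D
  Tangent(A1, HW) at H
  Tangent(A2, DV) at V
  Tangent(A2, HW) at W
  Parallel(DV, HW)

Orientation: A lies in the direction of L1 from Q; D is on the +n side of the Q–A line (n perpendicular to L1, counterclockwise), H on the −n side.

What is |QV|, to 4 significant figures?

36.93

The slot axis is L1's direction at 39.2°, so u = (cos 39.2°, sin 39.2°) = (0.7749, 0.6320) and n = (−sin 39.2°, cos 39.2°) = (-0.6320, 0.7749). Q is at the origin and A lies 34.6 along u from Q, so A = 34.6·u = (26.81, 21.87). Tangency of A1 to both parallel lines with radius 12.9 puts D and H at Q ± 12.9·n: D = (-8.153, 9.997), H = (8.153, -9.997). Equal radii place V and W the same way about A: V = A + 12.9·n = (18.66, 31.86), W = A − 12.9·n = (34.97, 11.87). Then |QV| = |V − Q| = 36.93.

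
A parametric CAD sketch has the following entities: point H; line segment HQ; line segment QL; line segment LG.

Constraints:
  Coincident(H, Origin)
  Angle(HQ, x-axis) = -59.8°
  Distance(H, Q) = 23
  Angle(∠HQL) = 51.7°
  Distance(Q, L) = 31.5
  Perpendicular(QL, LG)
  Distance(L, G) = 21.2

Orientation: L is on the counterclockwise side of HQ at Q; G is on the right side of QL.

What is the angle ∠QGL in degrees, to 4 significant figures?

56.06°

H is at the origin; HQ runs at -59.8° with length 23.0, so Q = 23.0·(cos -59.8°, sin -59.8°) = (11.57, -19.88). ∠HQL = 51.7°, so QL runs at -59.8° + (180° − 51.7°) = 68.50° from the x-axis; with |QL| = 31.5, L = Q + 31.5·(cos 68.50°, sin 68.50°) = (23.11, 9.430). QL is perpendicular to LG; with |LG| = 21.2 on the right of QL, G = L + 21.2·(0.9304, -0.3665) = (42.84, 1.660). Then cos ∠QGL = GQ·GL / (|GQ||GL|), giving 56.06°.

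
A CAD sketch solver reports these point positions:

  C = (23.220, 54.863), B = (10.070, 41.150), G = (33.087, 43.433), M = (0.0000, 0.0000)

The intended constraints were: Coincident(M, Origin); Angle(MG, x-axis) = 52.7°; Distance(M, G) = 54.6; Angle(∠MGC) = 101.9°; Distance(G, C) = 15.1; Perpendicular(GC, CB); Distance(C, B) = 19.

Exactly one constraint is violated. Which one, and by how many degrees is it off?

Perpendicular(GC, CB) — off by 5.40°.

M = (0.00, 0.00) ✓; MG at 52.70° ✓; |MG| = 54.60 ✓; ∠MGC = 101.9° ✓; |GC| = 15.10 ✓; ∠(GC, CB) = 95.40° ✗; |CB| = 19.00 ✓.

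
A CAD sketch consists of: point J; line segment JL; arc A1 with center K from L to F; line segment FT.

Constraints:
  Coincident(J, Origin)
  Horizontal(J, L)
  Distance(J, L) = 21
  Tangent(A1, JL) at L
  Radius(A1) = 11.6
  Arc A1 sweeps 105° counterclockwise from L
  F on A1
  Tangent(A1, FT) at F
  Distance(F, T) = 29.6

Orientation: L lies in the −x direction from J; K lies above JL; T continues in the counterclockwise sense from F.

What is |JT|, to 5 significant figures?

46.588

On A1, L sits at bearing -90° from K; a 105° counterclockwise sweep puts F at bearing 15°, so F = K + 11.6·(cos 15°, sin 15°) = (-9.7953, 14.602). A1 meets FT tangentially, so KF is at right angles to FT, so FT runs along (−sin 15°, cos 15°); with |FT| = 29.6, T = (-17.456, 43.194). Then |JT| = |T − J| = 46.588.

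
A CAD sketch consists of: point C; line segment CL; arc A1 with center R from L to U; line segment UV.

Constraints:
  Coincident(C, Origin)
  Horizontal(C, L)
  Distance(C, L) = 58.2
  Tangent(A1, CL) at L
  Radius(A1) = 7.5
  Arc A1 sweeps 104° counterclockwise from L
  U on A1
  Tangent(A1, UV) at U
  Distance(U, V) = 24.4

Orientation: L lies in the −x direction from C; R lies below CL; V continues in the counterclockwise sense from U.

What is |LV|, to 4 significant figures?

33.02

C is at the origin; CL is horizontal with |CL| = 58.2 and L on the −x side, so L = (-58.20, 0.000). Tangency of A1 to CL means the radius RL is perpendicular to CL, so R = L + (0, -7.5) = (-58.20, -7.500). On A1, L sits at bearing 90° from R; a 104° counterclockwise sweep puts U at bearing 194°, so U = R + 7.5·(cos 194°, sin 194°) = (-65.48, -9.314). Tangency of A1 to UV means the radius RU is perpendicular to UV, so UV runs along (−sin 194°, cos 194°); with |UV| = 24.4, V = (-59.57, -32.99). Then |LV| = |V − L| = 33.02.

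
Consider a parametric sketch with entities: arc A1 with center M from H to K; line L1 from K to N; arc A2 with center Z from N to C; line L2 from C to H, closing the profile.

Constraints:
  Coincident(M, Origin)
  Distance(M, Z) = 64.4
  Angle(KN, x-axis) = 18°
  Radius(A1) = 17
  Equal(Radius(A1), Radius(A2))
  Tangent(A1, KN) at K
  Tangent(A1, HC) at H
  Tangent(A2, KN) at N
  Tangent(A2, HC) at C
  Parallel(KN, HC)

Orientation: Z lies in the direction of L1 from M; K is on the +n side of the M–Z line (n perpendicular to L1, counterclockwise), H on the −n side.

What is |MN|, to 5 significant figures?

66.606

Tangency of A1 to both parallel lines with radius 17.0 puts K and H at M ± 17.0·n: K = (-5.2533, 16.168), H = (5.2533, -16.168). Equal radii place N and C the same way about Z: N = Z + 17.0·n = (55.995, 36.069), C = Z − 17.0·n = (66.501, 3.7327). Then |MN| = |N − M| = 66.606.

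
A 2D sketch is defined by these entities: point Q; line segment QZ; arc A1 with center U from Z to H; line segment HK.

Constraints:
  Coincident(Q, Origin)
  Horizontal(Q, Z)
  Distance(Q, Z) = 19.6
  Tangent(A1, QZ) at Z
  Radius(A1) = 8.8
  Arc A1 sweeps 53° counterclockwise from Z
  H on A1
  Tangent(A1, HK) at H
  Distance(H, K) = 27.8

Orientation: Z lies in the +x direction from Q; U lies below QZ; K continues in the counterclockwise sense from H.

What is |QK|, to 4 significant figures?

26.04

On A1, Z sits at bearing 90° from U; a 53° counterclockwise sweep puts H at bearing 143°, so H = U + 8.8·(cos 143°, sin 143°) = (12.57, -3.504). Since A1 is tangent to HK there, UH ⟂ HK, so HK runs along (−sin 143°, cos 143°); with |HK| = 27.8, K = (-4.158, -25.71). Then |QK| = |K − Q| = 26.04.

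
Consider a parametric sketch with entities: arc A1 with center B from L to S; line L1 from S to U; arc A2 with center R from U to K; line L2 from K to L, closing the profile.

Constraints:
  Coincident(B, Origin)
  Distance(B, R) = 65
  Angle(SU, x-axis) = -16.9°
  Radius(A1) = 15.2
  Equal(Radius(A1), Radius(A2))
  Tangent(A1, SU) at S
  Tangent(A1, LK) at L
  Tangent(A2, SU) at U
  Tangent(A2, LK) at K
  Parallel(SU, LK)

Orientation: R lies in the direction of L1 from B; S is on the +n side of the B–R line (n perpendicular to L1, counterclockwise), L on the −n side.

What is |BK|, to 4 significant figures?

66.75

The slot axis is L1's direction at -16.9°, so u = (cos -16.9°, sin -16.9°) = (0.9568, -0.2907) and n = (−sin -16.9°, cos -16.9°) = (0.2907, 0.9568). B is at the origin and R lies 65.0 along u from B, so R = 65.0·u = (62.19, -18.90). Tangency of A1 to both parallel lines with radius 15.2 puts S and L at B ± 15.2·n: S = (4.419, 14.54), L = (-4.419, -14.54). Equal radii place U and K the same way about R: U = R + 15.2·n = (66.61, -4.352), K = R − 15.2·n = (57.77, -33.44). Then |BK| = |K − B| = 66.75.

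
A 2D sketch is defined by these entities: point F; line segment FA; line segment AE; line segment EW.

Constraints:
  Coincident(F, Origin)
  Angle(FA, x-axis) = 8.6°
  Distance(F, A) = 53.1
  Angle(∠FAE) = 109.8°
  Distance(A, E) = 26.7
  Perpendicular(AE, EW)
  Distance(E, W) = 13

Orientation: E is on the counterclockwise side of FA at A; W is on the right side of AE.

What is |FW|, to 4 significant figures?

77.21

F is at the origin; FA runs at 8.6° with length 53.1, so A = 53.1·(cos 8.6°, sin 8.6°) = (52.50, 7.940). ∠FAE = 109.8°, so AE runs at 8.6° + (180° − 109.8°) = 78.80° from the x-axis; with |AE| = 26.7, E = A + 26.7·(cos 78.80°, sin 78.80°) = (57.69, 34.13). The perpendicularity gives EW at right angles to AE; with |EW| = 13.0 on the right of AE, W = E + 13.0·(0.9810, -0.1942) = (70.44, 31.61). Then |FW| = |W − F| = 77.21.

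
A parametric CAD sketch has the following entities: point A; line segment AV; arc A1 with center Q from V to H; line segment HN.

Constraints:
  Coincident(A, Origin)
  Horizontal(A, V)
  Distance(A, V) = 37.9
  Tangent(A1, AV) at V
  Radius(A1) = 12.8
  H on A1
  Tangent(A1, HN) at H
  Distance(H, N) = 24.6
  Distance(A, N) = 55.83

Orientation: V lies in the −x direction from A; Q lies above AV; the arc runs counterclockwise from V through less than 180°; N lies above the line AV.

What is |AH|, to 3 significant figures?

32.7

Checks: A.y = 0.00, V.y = 0.00 ✓; |QH| = 12.80 ✓; ∠(QH, HN) = 90.00° ✓; |HN| = 24.60 ✓; |AN| = 55.83 ✓.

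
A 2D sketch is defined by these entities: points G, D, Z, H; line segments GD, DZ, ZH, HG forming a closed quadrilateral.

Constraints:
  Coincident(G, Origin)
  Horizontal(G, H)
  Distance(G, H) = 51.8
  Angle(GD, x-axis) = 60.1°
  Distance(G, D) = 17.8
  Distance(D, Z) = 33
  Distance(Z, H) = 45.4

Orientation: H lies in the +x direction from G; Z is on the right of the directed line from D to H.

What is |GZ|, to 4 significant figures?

20.17

Checks: |DZ| = 33.00 ✓; |ZH| = 45.40 ✓.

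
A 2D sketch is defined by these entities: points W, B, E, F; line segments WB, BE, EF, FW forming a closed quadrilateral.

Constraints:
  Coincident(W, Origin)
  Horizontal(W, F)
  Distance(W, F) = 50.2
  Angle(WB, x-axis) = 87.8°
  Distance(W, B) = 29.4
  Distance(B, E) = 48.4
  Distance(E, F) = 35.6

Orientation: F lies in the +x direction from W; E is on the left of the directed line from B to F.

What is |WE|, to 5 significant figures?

60.662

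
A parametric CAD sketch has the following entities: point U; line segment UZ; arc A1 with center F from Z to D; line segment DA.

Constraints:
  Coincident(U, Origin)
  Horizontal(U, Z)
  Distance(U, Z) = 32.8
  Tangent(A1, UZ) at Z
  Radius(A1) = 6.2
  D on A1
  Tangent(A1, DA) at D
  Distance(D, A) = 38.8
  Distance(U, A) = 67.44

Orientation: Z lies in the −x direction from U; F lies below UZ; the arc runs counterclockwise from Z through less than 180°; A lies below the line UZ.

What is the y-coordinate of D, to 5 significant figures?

-3.4518

U is at the origin; UZ is horizontal with |UZ| = 32.8 and Z on the −x side, so Z = (-32.800, 0.0000). The tangent condition forces FZ to be normal to UZ, so F = Z + (0, -6.2) = (-32.800, -6.2000). Since FD ⟂ DA (tangency), |FA| = √(6.2² + 38.8²) = 39.292 regardless of where D sits on A1. So A lies on both circle(U, 67.44) and circle(F, 39.292); the below-UZ intersection is A = (-55.556, -38.232). D is the foot of the tangent from A: D = (-38.358, -3.4518).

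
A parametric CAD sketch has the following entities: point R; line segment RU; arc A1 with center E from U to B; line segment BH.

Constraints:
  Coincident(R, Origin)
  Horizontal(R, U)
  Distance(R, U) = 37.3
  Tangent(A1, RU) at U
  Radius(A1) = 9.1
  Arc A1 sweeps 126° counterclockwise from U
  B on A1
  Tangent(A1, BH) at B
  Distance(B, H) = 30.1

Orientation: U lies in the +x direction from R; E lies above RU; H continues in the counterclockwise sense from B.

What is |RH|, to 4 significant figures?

47.25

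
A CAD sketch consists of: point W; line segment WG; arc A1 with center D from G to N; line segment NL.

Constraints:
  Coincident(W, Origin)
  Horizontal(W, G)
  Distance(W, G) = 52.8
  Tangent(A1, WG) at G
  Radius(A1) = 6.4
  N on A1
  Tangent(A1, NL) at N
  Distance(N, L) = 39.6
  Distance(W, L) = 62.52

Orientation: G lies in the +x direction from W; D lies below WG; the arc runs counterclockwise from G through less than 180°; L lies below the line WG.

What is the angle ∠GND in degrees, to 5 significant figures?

47.427°

Checks: |DN| = 6.400 ✓; ∠(DN, NL) = 90.00° ✓; |NL| = 39.60 ✓; |WL| = 62.52 ✓.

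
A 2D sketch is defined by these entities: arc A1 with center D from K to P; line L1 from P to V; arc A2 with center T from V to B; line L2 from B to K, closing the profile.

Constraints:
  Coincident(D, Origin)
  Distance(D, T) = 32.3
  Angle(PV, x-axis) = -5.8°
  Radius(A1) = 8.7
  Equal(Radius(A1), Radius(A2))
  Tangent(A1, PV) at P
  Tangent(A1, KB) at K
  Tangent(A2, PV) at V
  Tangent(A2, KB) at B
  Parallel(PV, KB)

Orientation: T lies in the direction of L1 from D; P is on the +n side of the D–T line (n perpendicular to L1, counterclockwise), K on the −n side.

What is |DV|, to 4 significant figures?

33.45

The slot axis is L1's direction at -5.8°, so u = (cos -5.8°, sin -5.8°) = (0.9949, -0.1011) and n = (−sin -5.8°, cos -5.8°) = (0.1011, 0.9949). D is at the origin and T lies 32.3 along u from D, so T = 32.3·u = (32.13, -3.264). Tangency of A1 to both parallel lines with radius 8.7 puts P and K at D ± 8.7·n: P = (0.8792, 8.655), K = (-0.8792, -8.655). Equal radii place V and B the same way about T: V = T + 8.7·n = (33.01, 5.391), B = T − 8.7·n = (31.26, -11.92). Then |DV| = |V − D| = 33.45.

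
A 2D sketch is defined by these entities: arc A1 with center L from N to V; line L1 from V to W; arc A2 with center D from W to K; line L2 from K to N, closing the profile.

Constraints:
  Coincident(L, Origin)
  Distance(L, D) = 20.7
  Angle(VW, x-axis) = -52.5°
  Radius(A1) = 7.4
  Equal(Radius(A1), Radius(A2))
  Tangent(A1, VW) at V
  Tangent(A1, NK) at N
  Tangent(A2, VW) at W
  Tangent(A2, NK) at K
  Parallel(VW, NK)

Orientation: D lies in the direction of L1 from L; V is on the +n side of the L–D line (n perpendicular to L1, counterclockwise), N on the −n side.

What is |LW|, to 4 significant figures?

21.98

Tangency of A1 to both parallel lines with radius 7.4 puts V and N at L ± 7.4·n: V = (5.871, 4.505), N = (-5.871, -4.505). Equal radii place W and K the same way about D: W = D + 7.4·n = (18.47, -11.92), K = D − 7.4·n = (6.731, -20.93). Then |LW| = |W − L| = 21.98.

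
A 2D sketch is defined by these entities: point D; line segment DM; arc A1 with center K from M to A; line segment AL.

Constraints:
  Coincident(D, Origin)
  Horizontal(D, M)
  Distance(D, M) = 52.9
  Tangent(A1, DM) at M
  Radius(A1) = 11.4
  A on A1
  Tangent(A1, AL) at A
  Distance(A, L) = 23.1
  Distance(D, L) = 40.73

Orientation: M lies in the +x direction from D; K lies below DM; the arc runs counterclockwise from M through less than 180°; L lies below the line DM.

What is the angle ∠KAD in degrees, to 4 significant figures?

157.8°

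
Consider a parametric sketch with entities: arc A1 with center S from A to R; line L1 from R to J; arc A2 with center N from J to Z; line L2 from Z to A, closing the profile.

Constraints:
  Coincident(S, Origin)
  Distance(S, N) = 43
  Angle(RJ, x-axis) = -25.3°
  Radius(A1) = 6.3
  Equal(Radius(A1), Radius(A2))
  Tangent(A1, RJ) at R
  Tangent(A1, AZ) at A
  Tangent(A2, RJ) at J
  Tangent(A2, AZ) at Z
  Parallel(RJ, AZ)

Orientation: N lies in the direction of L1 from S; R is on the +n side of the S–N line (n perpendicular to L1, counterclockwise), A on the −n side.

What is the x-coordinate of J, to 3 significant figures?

41.6

Tangency of A1 to both parallel lines with radius 6.3 puts R and A at S ± 6.3·n: R = (2.69, 5.70), A = (-2.69, -5.70). Equal radii place J and Z the same way about N: J = N + 6.3·n = (41.6, -12.7), Z = N − 6.3·n = (36.2, -24.1). So J.x = 41.6.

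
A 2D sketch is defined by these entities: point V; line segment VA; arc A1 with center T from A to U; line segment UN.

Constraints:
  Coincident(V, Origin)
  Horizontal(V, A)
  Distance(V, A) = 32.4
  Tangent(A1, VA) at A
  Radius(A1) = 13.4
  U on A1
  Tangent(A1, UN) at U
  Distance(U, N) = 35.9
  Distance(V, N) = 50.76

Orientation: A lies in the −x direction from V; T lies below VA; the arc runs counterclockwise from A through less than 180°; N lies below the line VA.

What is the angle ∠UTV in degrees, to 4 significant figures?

156.9°

V is at the origin; VA is horizontal with |VA| = 32.4 and A on the −x side, so A = (-32.40, 0.000). Since A1 is tangent to VA there, TA ⟂ VA, so T = A + (0, -13.4) = (-32.40, -13.40). Since TU ⟂ UN (tangency), |TN| = √(13.4² + 35.9²) = 38.32 regardless of where U sits on A1. So N lies on both circle(V, 50.76) and circle(T, 38.32); the below-VA intersection is N = (-16.17, -48.11). U is the foot of the tangent from N: U = (-41.79, -22.96).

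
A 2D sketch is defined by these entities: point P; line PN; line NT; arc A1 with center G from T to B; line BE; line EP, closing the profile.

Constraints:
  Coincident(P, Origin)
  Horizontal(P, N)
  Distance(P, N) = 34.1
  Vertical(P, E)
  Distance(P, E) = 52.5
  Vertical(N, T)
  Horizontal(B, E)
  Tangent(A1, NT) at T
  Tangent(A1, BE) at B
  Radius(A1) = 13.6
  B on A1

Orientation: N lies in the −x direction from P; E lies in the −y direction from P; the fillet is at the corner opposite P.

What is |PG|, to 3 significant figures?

44.0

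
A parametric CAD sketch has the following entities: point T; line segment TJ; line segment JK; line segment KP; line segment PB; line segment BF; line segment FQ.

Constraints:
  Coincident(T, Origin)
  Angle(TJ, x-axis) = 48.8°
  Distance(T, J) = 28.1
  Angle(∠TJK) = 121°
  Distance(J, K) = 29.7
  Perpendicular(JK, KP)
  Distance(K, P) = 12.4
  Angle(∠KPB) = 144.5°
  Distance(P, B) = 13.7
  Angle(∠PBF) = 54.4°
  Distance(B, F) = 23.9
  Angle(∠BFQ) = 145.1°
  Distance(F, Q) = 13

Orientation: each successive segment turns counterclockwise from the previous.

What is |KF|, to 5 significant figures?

15.725

∠KPB = 144.5° gives PB at -126.70° from the x-axis; with |PB| = 13.7, B = (-10.564, 34.646). ∠PBF = 54.4° gives BF at -1.1000° from the x-axis; with |BF| = 23.9, F = (13.332, 34.187). Then |KF| = |F − K| = 15.725.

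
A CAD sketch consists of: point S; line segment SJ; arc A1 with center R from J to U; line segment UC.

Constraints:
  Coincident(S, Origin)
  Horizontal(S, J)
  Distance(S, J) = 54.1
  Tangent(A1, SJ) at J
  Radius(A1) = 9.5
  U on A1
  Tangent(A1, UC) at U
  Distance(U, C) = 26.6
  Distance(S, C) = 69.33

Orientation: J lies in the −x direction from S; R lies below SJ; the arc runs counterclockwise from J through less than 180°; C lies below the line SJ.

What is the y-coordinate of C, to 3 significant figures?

-37.4

Checks: S = (0.00, 0.00) ✓; |RU| = 9.500 ✓; ∠(RU, UC) = 90.00° ✓; |UC| = 26.60 ✓; |SC| = 69.33 ✓.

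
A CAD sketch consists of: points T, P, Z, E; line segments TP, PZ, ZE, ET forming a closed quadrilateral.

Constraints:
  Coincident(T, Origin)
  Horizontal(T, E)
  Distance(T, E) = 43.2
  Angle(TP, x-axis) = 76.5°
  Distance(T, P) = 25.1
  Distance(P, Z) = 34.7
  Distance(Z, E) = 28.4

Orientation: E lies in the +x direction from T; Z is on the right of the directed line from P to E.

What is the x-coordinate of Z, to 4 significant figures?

16.17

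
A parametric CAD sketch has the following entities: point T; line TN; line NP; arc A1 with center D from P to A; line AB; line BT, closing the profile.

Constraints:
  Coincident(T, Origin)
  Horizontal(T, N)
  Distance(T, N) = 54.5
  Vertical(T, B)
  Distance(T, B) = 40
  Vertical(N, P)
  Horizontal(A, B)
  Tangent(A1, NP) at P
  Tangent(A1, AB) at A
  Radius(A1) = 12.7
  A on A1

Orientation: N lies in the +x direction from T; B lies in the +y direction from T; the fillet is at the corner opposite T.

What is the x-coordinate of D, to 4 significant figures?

41.80

T is at the origin; TN is horizontal with |TN| = 54.5 and N on the +x side, so N = (54.50, 0.000). T and B share the same x with |TB| = 40.0 and B on the +y side, so B = (0.000, 40.00). The virtual corner opposite T is at (54.50, 40.00). The tangent condition forces DP to be normal to NP and A1 meets AB tangentially, so DA is at right angles to AB, with radius 12.7, so the center D sits 12.7 in from both sides at D = (41.80, 27.30). So D.x = 41.80.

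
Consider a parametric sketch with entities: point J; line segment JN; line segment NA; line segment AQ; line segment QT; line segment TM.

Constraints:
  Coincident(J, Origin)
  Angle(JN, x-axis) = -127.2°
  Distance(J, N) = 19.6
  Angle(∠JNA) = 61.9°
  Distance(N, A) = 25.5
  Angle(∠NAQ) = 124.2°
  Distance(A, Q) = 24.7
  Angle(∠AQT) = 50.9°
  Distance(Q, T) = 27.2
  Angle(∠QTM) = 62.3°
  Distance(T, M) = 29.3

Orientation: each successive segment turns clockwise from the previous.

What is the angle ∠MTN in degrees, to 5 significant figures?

66.753°

J is at the origin; JN runs at -127.2° with length 19.6, so N = (-11.850, -15.612). ∠JNA = 61.9° gives NA at 114.70° from the x-axis; with |NA| = 25.5, A = (-22.506, 7.5550). ∠NAQ = 124.2° gives AQ at 58.900° from the x-axis; with |AQ| = 24.7, Q = (-9.7474, 28.705). ∠AQT = 50.9° gives QT at -70.200° from the x-axis; with |QT| = 27.2, T = (-0.53371, 3.1128). ∠QTM = 62.3° gives TM at 172.10° from the x-axis; with |TM| = 29.3, M = (-29.556, 7.1399). Then cos ∠MTN = TM·TN / (|TM||TN|), giving 66.753°.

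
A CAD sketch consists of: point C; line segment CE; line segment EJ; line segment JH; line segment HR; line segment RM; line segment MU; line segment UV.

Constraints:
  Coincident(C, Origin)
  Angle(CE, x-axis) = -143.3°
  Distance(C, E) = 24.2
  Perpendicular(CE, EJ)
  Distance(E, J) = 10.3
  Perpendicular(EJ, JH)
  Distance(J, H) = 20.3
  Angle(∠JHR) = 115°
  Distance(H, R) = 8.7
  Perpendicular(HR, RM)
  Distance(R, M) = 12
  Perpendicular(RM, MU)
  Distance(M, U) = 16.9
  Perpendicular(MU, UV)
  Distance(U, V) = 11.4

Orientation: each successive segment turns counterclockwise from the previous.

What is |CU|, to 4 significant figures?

22.20

C is at the origin; CE runs at -143.3° with length 24.2, so E = (-19.40, -14.46). CE is perpendicular to EJ, so EJ runs at -53.30°; with |EJ| = 10.3, J = (-13.25, -22.72). EJ is perpendicular to JH, so JH runs at 36.70°; with |JH| = 20.3, H = (3.029, -10.59). ∠JHR = 115.0° gives HR at 101.7° from the x-axis; with |HR| = 8.7, R = (1.264, -2.070). HR ⟂ RM, so RM runs at -168.3°; with |RM| = 12.0, M = (-10.49, -4.503). RM ⟂ MU, so MU runs at -78.30°; with |MU| = 16.9, U = (-7.059, -21.05). Then |CU| = |U − C| = 22.20.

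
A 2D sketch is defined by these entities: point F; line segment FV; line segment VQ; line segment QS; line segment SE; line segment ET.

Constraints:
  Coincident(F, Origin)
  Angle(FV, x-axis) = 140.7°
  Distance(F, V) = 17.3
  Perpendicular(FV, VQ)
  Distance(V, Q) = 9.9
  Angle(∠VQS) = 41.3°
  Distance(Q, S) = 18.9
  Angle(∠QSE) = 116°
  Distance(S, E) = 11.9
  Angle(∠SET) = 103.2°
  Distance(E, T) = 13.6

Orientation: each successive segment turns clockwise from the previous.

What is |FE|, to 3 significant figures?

17.9

F is at the origin; FV runs at 140.7° with length 17.3, so V = (-13.4, 11.0). The perpendicularity gives VQ at right angles to FV, so VQ runs at 50.7°; with |VQ| = 9.9, Q = (-7.12, 18.6). ∠VQS = 41.3° gives QS at -88.0° from the x-axis; with |QS| = 18.9, S = (-6.46, -0.270). ∠QSE = 116.0° gives SE at -152° from the x-axis; with |SE| = 11.9, E = (-17.0, -5.86). Then |FE| = |E − F| = 17.9.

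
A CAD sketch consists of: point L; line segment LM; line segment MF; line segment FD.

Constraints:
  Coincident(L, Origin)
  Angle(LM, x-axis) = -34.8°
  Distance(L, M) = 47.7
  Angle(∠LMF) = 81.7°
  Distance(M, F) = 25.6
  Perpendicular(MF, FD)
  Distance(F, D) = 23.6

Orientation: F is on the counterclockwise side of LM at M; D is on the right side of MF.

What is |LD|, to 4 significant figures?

73.23

∠LMF = 81.7°, so MF runs at -34.8° + (180° − 81.7°) = 63.50° from the x-axis; with |MF| = 25.6, F = M + 25.6·(cos 63.50°, sin 63.50°) = (50.59, -4.313). The perpendicularity gives FD at right angles to MF; with |FD| = 23.6 on the right of MF, D = F + 23.6·(0.8949, -0.4462) = (71.71, -14.84). Then |LD| = |D − L| = 73.23.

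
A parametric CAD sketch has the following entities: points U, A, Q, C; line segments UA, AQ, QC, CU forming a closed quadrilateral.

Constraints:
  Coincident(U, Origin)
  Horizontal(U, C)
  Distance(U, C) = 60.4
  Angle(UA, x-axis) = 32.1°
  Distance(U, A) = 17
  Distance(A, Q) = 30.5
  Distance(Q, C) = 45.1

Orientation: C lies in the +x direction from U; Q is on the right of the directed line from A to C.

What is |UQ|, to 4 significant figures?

29.19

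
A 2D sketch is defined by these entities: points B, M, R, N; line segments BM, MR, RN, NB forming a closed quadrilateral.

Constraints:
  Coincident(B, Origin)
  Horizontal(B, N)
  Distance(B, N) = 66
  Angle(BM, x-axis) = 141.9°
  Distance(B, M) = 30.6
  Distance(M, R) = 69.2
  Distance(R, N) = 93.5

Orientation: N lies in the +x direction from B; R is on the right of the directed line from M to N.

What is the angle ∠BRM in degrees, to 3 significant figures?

24.0°

B is at the origin; BN is horizontal with |BN| = 66.0 and N in +x, so N = (66.0, 0). BM runs at 141.9° with |BM| = 30.6, so M = (-24.1, 18.9). R is determined by |MR| = 69.2 and |RN| = 93.5 together: it lies at the intersection of circle(M, 69.2) and circle(N, 93.5). With |MN| = 92.0, the foot of the radical line on MN is 24.5 from M and the perpendicular offset is √(69.2² − 24.5²) = 64.7. Taking the right-of-MN solution: R = (-13.3, -49.5).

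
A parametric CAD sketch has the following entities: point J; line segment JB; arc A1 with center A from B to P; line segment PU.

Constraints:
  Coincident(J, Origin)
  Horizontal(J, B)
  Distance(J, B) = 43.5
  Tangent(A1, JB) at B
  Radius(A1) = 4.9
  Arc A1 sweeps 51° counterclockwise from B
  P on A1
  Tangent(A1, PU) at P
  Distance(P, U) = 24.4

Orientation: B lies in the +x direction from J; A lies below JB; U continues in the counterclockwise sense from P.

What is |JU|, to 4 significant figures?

32.00

On A1, B sits at bearing 90° from A; a 51° counterclockwise sweep puts P at bearing 141°, so P = A + 4.9·(cos 141°, sin 141°) = (39.69, -1.816). A1 meets PU tangentially, so AP is at right angles to PU, so PU runs along (−sin 141°, cos 141°); with |PU| = 24.4, U = (24.34, -20.78). Then |JU| = |U − J| = 32.00.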